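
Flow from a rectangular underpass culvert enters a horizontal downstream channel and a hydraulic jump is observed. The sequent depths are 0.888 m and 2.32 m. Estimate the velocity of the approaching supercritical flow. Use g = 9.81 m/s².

For a rectangular channel the momentum equation gives q² = ½·g·y₁·y₂·(y₁ + y₂) = ½×9.81×0.888×2.32×3.21 = 32.4.
q = √32.4 = 5.69 m²/s.
V₁ = q/y₁ = 5.69/0.888 = 6.41 m/s.

V₁ = 6.41 m/s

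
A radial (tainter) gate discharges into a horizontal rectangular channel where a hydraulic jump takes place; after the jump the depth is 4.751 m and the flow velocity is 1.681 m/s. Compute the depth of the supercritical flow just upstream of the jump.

Fr₂ = V₂/√(g·y₂) = 1.681/√(9.81×4.751) = 0.2462.
From the momentum equation (using Fr₂), y₁/y₂ = ½[√(1 + 8Fr₂²) − 1] = ½[√1.4850 − 1] = 0.1093.
y₁ = 0.1093 × 4.751 = 0.5193 m.

y₁ = 0.5193 m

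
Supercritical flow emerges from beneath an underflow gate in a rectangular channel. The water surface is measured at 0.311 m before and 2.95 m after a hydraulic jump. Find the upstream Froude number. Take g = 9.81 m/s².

Fr₁ = 7.05

For a rectangular channel the momentum equation gives q² = ½·g·y₁·y₂·(y₁ + y₂) = ½×9.81×0.311×2.95×3.26 = 14.7.
q = √14.7 = 3.83 m²/s.
V₁ = q/y₁ = 12.3 m/s; Fr₁ = V₁/√(g·y₁) = 7.05.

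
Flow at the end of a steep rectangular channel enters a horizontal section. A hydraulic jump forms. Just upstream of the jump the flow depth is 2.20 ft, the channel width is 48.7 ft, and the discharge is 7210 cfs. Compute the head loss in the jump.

ΔE = 48.1 ft

q = Q/b = 7210/48.7 = 148 ft²/s; V₁ = q/y₁ = 67.3 ft/s. Fr₁ = V₁/√(g·y₁) = 8.00.
Conjugate-depth relation: y₂/y₁ = ½[√(1 + 8Fr₁²) − 1] = ½[√512.4 − 1] = 10.8.
y₂ = 10.8 × 2.20 = 23.8 ft.
Head loss: ΔE = (y₂ − y₁)³/(4y₁y₂) = (23.8 − 2.20)³/(4×2.20×23.8) = 10078/209 = 48.1 ft.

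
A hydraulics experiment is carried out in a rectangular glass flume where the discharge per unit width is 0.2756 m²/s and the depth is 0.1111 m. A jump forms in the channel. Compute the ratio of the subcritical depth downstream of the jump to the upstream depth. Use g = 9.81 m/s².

V₁ = q/y₁ = 0.2756/0.1111 = 2.481 m/s. Fr₁ = V₁/√(g·y₁) = 2.481/√(9.81×0.1111) = 2.376.
By Bélanger, y₂/y₁ = ½[√(1 + 8Fr₁²) − 1] = ½[√46.169 − 1] = 2.897.

y₂/y₁ = 2.897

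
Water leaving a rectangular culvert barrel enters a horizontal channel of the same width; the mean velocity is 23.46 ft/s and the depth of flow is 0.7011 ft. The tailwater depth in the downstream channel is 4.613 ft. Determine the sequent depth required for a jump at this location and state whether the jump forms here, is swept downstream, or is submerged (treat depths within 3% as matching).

Fr₁ = V₁/√(g·y₁) = 23.46/√(32.2×0.7011) = 4.938.
From the momentum equation for a rectangular channel, y₂/y₁ = ½[√(1 + 8Fr₁²) − 1] = ½[√196.03 − 1] = 6.501.
y₂ = 6.501 × 0.7011 = 4.558 ft.
Tailwater y_tw = 4.613 ft: y_tw ≈ y₂, so the jump forms here.

y₂ = 4.558 ft; the jump forms here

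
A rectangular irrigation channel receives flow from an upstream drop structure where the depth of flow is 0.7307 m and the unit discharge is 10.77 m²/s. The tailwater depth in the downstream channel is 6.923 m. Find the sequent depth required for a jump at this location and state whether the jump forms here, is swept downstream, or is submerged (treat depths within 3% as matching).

y₂ = 5.335 m; the jump is submerged

V₁ = q/y₁ = 10.77/0.7307 = 14.74 m/s. Fr₁ = V₁/√(g·y₁) = 14.74/√(9.81×0.7307) = 5.505.
Sequent-depth ratio: y₂/y₁ = ½[√(1 + 8Fr₁²) − 1] = ½[√243.46 − 1] = 7.302.
y₂ = 7.302 × 0.7307 = 5.335 m.
Tailwater y_tw = 6.923 m: y_tw > y₂, so the jump is submerged.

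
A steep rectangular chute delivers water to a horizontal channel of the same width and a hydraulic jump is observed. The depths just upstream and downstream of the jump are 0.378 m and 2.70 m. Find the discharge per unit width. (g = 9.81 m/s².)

q = 3.93 m²/s

For a rectangular channel the momentum equation gives q² = ½·g·y₁·y₂·(y₁ + y₂) = ½×9.81×0.378×2.70×3.08 = 15.4.
q = √15.4 = 3.93 m²/s.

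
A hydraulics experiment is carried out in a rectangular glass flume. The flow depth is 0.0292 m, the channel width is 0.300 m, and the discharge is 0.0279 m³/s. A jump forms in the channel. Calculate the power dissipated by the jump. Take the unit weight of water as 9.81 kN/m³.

P = 0.0839 kW

q = Q/b = 0.0279/0.300 = 0.0930 m²/s; V₁ = q/y₁ = 3.18 m/s. Fr₁ = V₁/√(g·y₁) = 5.95.
Conjugate-depth relation: y₂/y₁ = ½[√(1 + 8Fr₁²) − 1] = ½[√284.3 − 1] = 7.93.
y₂ = 7.93 × 0.0292 = 0.232 m.
Head loss: ΔE = (y₂ − y₁)³/(4y₁y₂) = (0.232 − 0.0292)³/(4×0.0292×0.232) = 0.00829/0.0270 = 0.306 m.
P = γ·Q·ΔE = 9.81 × 0.0279 × 0.306 = 0.0839 kW.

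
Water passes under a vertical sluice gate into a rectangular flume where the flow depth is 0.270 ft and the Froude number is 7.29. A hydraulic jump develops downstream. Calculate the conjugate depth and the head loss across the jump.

Fr₁ = 7.29 (given).
Bélanger equation: y₂/y₁ = ½[√(1 + 8Fr₁²) − 1] = ½[√426.2 − 1] = 9.82.
y₂ = 9.82 × 0.270 = 2.65 ft.
Head loss: ΔE = (y₂ − y₁)³/(4y₁y₂) = (2.65 − 0.270)³/(4×0.270×2.65) = 13.5/2.86 = 4.72 ft.

y₂ = 2.65 ft; ΔE = 4.72 ft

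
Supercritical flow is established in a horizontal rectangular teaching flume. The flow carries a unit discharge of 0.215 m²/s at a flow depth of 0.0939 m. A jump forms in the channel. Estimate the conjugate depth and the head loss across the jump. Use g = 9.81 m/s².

y₂ = 0.273 m; ΔE = 0.0563 m

V₁ = q/y₁ = 0.215/0.0939 = 2.29 m/s. Fr₁ = V₁/√(g·y₁) = 2.29/√(9.81×0.0939) = 2.39.
From the momentum equation for a rectangular channel, y₂/y₁ = ½[√(1 + 8Fr₁²) − 1] = ½[√46.53 − 1] = 2.91.
y₂ = 2.91 × 0.0939 = 0.273 m.
Head loss: ΔE = (y₂ − y₁)³/(4y₁y₂) = (0.273 − 0.0939)³/(4×0.0939×0.273) = 0.00577/0.103 = 0.0563 m.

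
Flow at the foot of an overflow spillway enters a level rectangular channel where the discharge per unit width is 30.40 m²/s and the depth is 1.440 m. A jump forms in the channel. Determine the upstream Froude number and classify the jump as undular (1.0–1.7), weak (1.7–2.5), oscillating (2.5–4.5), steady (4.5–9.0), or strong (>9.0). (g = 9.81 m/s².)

V₁ = q/y₁ = 30.40/1.440 = 21.11 m/s. Fr₁ = V₁/√(g·y₁) = 21.11/√(9.81×1.440) = 5.617.
Fr₁ = 5.617 lies in the steady range.

Fr₁ = 5.617; steady jump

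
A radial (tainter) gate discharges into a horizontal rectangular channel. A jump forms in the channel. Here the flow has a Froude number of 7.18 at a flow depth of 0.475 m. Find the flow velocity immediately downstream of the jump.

V₂ = 1.60 m/s

Fr₁ = 7.18 (given).
From the momentum equation for a rectangular channel, y₂/y₁ = ½[√(1 + 8Fr₁²) − 1] = ½[√413.4 − 1] = 9.67.
y₂ = 9.67 × 0.475 = 4.59 m.
V₁ = Fr₁·√(g·y₁) = 7.18×√(9.81×0.475) = 15.5 m/s; q = V₁·y₁ = 7.36 m²/s.
V₂ = q/y₂ = 7.36/4.59 = 1.60 m/s.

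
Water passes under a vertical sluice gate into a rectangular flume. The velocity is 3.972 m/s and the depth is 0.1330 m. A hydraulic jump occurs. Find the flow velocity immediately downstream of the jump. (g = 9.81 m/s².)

Fr₁ = V₁/√(g·y₁) = 3.972/√(9.81×0.1330) = 3.477.
From the momentum equation for a rectangular channel, y₂/y₁ = ½[√(1 + 8Fr₁²) − 1] = ½[√97.736 − 1] = 4.443.
y₂ = 4.443 × 0.1330 = 0.5909 m.
q = V₁·y₁ = 3.972 × 0.1330 = 0.5283 m²/s.
V₂ = q/y₂ = 0.5283/0.5909 = 0.8940 m/s.

V₂ = 0.8940 m/s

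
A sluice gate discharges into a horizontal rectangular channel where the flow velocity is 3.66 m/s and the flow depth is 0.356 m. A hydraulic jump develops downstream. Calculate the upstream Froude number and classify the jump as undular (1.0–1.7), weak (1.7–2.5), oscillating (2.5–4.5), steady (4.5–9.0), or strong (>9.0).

Fr₁ = 1.96; weak jump

Fr₁ = V₁/√(g·y₁) = 3.66/√(9.81×0.356) = 1.96.
Fr₁ = 1.96 lies in the weak range.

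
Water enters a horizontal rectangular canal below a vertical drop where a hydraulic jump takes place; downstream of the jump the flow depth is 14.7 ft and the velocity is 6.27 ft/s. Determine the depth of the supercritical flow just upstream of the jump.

Fr₂ = V₂/√(g·y₂) = 6.27/√(32.2×14.7) = 0.288.
Applying the sequent-depth relation in reverse, y₁/y₂ = ½[√(1 + 8Fr₂²) − 1] = ½[√1.664 − 1] = 0.145.
y₁ = 0.145 × 14.7 = 2.13 ft.

y₁ = 2.13 ft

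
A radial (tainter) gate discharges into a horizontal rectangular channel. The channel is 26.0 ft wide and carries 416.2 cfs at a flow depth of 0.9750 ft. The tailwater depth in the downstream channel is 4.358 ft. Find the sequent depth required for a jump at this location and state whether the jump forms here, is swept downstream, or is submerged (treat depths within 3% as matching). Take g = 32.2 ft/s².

y₂ = 3.582 ft; the jump is submerged

q = Q/b = 416.2/26.0 = 16.01 ft²/s; V₁ = q/y₁ = 16.42 ft/s. Fr₁ = V₁/√(g·y₁) = 2.930.
Sequent-depth ratio: y₂/y₁ = ½[√(1 + 8Fr₁²) − 1] = ½[√69.688 − 1] = 3.674.
y₂ = 3.674 × 0.9750 = 3.582 ft.
Tailwater y_tw = 4.358 ft: y_tw > y₂, so the jump is submerged.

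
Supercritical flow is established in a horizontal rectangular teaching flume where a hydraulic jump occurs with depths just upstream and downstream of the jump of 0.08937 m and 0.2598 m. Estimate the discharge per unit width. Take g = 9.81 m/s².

For a rectangular channel the momentum equation gives q² = ½·g·y₁·y₂·(y₁ + y₂) = ½×9.81×0.08937×0.2598×0.3492 = 0.03977.
q = √0.03977 = 0.1994 m²/s.

q = 0.1994 m²/s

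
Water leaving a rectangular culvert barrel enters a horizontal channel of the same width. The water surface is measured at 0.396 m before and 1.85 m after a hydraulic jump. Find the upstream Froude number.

For a rectangular channel the momentum equation gives q² = ½·g·y₁·y₂·(y₁ + y₂) = ½×9.81×0.396×1.85×2.25 = 8.07.
q = √8.07 = 2.84 m²/s.
V₁ = q/y₁ = 7.17 m/s; Fr₁ = V₁/√(g·y₁) = 3.64.

Fr₁ = 3.64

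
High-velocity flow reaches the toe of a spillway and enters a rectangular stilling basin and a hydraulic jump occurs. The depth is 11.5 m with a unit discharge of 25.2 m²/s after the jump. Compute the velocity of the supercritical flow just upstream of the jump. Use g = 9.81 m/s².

V₁ = 27.8 m/s

V₂ = q/y₂ = 25.2/11.5 = 2.19 m/s; Fr₂ = V₂/√(g·y₂) = 0.206.
From the momentum equation (using Fr₂), y₁/y₂ = ½[√(1 + 8Fr₂²) − 1] = ½[√1.341 − 1] = 0.0789.
y₁ = 0.0789 × 11.5 = 0.907 m.
V₁ = q/y₁ = 25.2/0.907 = 27.8 m/s.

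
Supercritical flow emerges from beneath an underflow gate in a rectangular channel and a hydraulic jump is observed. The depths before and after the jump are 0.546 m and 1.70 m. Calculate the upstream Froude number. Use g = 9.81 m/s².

Fr₁ = 2.53

For a rectangular channel the momentum equation gives q² = ½·g·y₁·y₂·(y₁ + y₂) = ½×9.81×0.546×1.70×2.25 = 10.2.
q = √10.2 = 3.20 m²/s.
V₁ = q/y₁ = 5.86 m/s; Fr₁ = V₁/√(g·y₁) = 2.53.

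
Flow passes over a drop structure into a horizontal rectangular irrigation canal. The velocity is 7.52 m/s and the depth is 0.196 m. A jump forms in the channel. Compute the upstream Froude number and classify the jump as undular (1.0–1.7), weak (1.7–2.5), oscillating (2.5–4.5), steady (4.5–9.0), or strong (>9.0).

Fr₁ = V₁/√(g·y₁) = 7.52/√(9.81×0.196) = 5.42.
Fr₁ = 5.42 lies in the steady range.

Fr₁ = 5.42; steady jump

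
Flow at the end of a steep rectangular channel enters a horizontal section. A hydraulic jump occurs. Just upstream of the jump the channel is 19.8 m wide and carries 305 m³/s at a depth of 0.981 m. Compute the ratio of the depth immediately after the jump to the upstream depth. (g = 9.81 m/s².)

q = Q/b = 305/19.8 = 15.4 m²/s; V₁ = q/y₁ = 15.7 m/s. Fr₁ = V₁/√(g·y₁) = 5.06.
Bélanger equation: y₂/y₁ = ½[√(1 + 8Fr₁²) − 1] = ½[√206.0 − 1] = 6.68.

y₂/y₁ = 6.68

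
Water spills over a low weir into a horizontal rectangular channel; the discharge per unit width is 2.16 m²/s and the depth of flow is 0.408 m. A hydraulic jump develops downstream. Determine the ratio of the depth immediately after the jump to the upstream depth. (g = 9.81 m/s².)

V₁ = q/y₁ = 2.16/0.408 = 5.29 m/s. Fr₁ = V₁/√(g·y₁) = 5.29/√(9.81×0.408) = 2.65.
Sequent-depth ratio: y₂/y₁ = ½[√(1 + 8Fr₁²) − 1] = ½[√57.02 − 1] = 3.28.

y₂/y₁ = 3.28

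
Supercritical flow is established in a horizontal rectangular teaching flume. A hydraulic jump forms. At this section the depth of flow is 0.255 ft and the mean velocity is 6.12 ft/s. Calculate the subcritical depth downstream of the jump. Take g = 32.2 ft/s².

y₂ = 0.653 ft

Fr₁ = V₁/√(g·y₁) = 6.12/√(32.2×0.255) = 2.14.
Conjugate-depth relation: y₂/y₁ = ½[√(1 + 8Fr₁²) − 1] = ½[√37.49 − 1] = 2.56.
y₂ = 2.56 × 0.255 = 0.653 ft.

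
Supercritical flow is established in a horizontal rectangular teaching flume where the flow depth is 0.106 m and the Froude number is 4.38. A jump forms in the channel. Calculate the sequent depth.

Fr₁ = 4.38 (given).
By Bélanger, y₂/y₁ = ½[√(1 + 8Fr₁²) − 1] = ½[√154.5 − 1] = 5.71.
y₂ = 5.71 × 0.106 = 0.606 m.

y₂ = 0.606 m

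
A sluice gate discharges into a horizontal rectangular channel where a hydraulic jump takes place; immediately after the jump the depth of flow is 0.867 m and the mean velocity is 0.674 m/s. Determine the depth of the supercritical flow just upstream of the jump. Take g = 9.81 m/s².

y₁ = 0.0844 m

Fr₂ = V₂/√(g·y₂) = 0.674/√(9.81×0.867) = 0.231.
Applying the sequent-depth relation in reverse, y₁/y₂ = ½[√(1 + 8Fr₂²) − 1] = ½[√1.427 − 1] = 0.0973.
y₁ = 0.0973 × 0.867 = 0.0844 m.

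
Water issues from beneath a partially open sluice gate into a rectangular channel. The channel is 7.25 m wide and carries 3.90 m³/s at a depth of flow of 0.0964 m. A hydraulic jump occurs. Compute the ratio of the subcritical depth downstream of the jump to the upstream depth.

y₂/y₁ = 7.63

q = Q/b = 3.90/7.25 = 0.538 m²/s; V₁ = q/y₁ = 5.58 m/s. Fr₁ = V₁/√(g·y₁) = 5.74.
By Bélanger, y₂/y₁ = ½[√(1 + 8Fr₁²) − 1] = ½[√264.4 − 1] = 7.63.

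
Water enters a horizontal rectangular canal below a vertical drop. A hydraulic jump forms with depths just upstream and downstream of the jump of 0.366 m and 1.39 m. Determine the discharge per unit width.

For a rectangular channel the momentum equation gives q² = ½·g·y₁·y₂·(y₁ + y₂) = ½×9.81×0.366×1.39×1.76 = 4.38.
q = √4.38 = 2.09 m²/s.

q = 2.09 m²/s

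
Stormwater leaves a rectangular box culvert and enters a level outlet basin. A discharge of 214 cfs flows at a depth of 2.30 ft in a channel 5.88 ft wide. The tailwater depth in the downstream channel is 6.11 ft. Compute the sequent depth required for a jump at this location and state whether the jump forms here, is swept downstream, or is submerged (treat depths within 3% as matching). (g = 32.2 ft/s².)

y₂ = 4.94 ft; the jump is submerged

q = Q/b = 214/5.88 = 36.4 ft²/s; V₁ = q/y₁ = 15.8 ft/s. Fr₁ = V₁/√(g·y₁) = 1.84.
By Bélanger, y₂/y₁ = ½[√(1 + 8Fr₁²) − 1] = ½[√28.05 − 1] = 2.15.
y₂ = 2.15 × 2.30 = 4.94 ft.
Tailwater y_tw = 6.11 ft: y_tw > y₂, so the jump is submerged.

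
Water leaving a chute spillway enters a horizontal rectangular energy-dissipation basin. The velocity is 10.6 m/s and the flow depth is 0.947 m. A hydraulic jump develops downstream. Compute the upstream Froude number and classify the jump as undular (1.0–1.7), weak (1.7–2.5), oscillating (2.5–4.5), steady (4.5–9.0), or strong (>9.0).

Fr₁ = 3.48; oscillating jump

Fr₁ = V₁/√(g·y₁) = 10.6/√(9.81×0.947) = 3.48.
Fr₁ = 3.48 lies in the oscillating range.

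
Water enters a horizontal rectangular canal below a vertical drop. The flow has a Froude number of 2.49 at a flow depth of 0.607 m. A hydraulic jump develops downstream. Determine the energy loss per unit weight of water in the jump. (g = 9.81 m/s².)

ΔE = 0.432 m

Fr₁ = 2.49 (given).
Sequent-depth ratio: y₂/y₁ = ½[√(1 + 8Fr₁²) − 1] = ½[√50.60 − 1] = 3.06.
y₂ = 3.06 × 0.607 = 1.86 m.
V₁ = Fr₁·√(g·y₁) = 2.49×√(9.81×0.607) = 6.08 m/s; q = V₁·y₁ = 3.69 m²/s. V₂ = q/y₂ = 3.69/1.86 = 1.99 m/s. E₁ = y₁ + V₁²/2g = 2.49 m; E₂ = y₂ + V₂²/2g = 2.06 m. ΔE = E₁ − E₂ = 0.432 m.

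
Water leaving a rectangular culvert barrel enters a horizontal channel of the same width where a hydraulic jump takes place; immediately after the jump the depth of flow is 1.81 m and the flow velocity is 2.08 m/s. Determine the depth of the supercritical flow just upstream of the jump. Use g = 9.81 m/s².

y₁ = 0.649 m

Fr₂ = V₂/√(g·y₂) = 2.08/√(9.81×1.81) = 0.494.
Applying the sequent-depth relation in reverse, y₁/y₂ = ½[√(1 + 8Fr₂²) − 1] = ½[√2.949 − 1] = 0.359.
y₁ = 0.359 × 1.81 = 0.649 m.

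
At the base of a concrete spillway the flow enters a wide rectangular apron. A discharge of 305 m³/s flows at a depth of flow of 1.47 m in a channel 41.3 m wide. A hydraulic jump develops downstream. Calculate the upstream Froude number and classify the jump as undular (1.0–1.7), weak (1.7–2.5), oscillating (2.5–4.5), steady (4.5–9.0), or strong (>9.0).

Fr₁ = 1.32; undular jump

q = Q/b = 305/41.3 = 7.38 m²/s; V₁ = q/y₁ = 5.02 m/s. Fr₁ = V₁/√(g·y₁) = 1.32.
Fr₁ = 1.32 lies in the undular range.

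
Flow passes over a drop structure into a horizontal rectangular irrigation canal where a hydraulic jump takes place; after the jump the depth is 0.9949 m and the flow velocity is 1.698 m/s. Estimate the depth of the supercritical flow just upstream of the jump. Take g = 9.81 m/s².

Fr₂ = V₂/√(g·y₂) = 1.698/√(9.81×0.9949) = 0.5435.
From the momentum equation (using Fr₂), y₁/y₂ = ½[√(1 + 8Fr₂²) − 1] = ½[√3.3633 − 1] = 0.4170.
y₁ = 0.4170 × 0.9949 = 0.4148 m.

y₁ = 0.4148 m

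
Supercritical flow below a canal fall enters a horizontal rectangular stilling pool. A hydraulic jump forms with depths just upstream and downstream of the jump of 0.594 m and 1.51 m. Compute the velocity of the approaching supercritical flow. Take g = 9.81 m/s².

V₁ = 5.12 m/s

For a rectangular channel the momentum equation gives q² = ½·g·y₁·y₂·(y₁ + y₂) = ½×9.81×0.594×1.51×2.10 = 9.26.
q = √9.26 = 3.04 m²/s.
V₁ = q/y₁ = 3.04/0.594 = 5.12 m/s.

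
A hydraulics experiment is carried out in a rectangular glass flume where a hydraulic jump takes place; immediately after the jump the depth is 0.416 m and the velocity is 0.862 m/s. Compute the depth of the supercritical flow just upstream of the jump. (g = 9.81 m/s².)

y₁ = 0.118 m

Fr₂ = V₂/√(g·y₂) = 0.862/√(9.81×0.416) = 0.427.
Since the conjugate-depth ratio holds either way, y₁/y₂ = ½[√(1 + 8Fr₂²) − 1] = ½[√2.457 − 1] = 0.284.
y₁ = 0.284 × 0.416 = 0.118 m.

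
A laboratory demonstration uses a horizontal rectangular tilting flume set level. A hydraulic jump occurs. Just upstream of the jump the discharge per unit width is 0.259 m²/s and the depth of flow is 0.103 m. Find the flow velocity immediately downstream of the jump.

V₁ = q/y₁ = 0.259/0.103 = 2.51 m/s. Fr₁ = V₁/√(g·y₁) = 2.51/√(9.81×0.103) = 2.50.
Bélanger equation: y₂/y₁ = ½[√(1 + 8Fr₁²) − 1] = ½[√51.06 − 1] = 3.07.
y₂ = 3.07 × 0.103 = 0.317 m.
V₂ = q/y₂ = 0.259/0.317 = 0.818 m/s.

V₂ = 0.818 m/s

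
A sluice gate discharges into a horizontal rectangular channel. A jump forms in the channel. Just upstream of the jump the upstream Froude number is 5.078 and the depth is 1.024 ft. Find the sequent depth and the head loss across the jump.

y₂ = 6.860 ft; ΔE = 7.073 ft

Fr₁ = 5.078 (given).
Sequent-depth ratio: y₂/y₁ = ½[√(1 + 8Fr₁²) − 1] = ½[√207.29 − 1] = 6.699.
y₂ = 6.699 × 1.024 = 6.860 ft.
Head loss: ΔE = (y₂ − y₁)³/(4y₁y₂) = (6.860 − 1.024)³/(4×1.024×6.860) = 198.7/28.10 = 7.073 ft.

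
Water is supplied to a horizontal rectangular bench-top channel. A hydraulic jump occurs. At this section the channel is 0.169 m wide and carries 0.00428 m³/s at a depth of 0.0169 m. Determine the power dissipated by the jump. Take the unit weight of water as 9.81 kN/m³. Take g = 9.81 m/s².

P = 0.00194 kW

q = Q/b = 0.00428/0.169 = 0.0253 m²/s; V₁ = q/y₁ = 1.50 m/s. Fr₁ = V₁/√(g·y₁) = 3.68.
Conjugate-depth relation: y₂/y₁ = ½[√(1 + 8Fr₁²) − 1] = ½[√109.4 − 1] = 4.73.
y₂ = 4.73 × 0.0169 = 0.0799 m.
V₂ = q/y₂ = 0.0253/0.0799 = 0.317 m/s. E₁ = y₁ + V₁²/2g = 0.131 m; E₂ = y₂ + V₂²/2g = 0.0850 m. ΔE = E₁ − E₂ = 0.0463 m.
P = γ·Q·ΔE = 9.81 × 0.00428 × 0.0463 = 0.00194 kW.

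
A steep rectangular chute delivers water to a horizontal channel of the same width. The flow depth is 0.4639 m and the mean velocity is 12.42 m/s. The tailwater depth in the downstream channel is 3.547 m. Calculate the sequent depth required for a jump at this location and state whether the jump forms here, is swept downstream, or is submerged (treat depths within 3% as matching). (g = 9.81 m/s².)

Fr₁ = V₁/√(g·y₁) = 12.42/√(9.81×0.4639) = 5.822.
By Bélanger, y₂/y₁ = ½[√(1 + 8Fr₁²) − 1] = ½[√272.17 − 1] = 7.749.
y₂ = 7.749 × 0.4639 = 3.595 m.
Tailwater y_tw = 3.547 m: y_tw ≈ y₂, so the jump forms here.

y₂ = 3.595 m; the jump forms here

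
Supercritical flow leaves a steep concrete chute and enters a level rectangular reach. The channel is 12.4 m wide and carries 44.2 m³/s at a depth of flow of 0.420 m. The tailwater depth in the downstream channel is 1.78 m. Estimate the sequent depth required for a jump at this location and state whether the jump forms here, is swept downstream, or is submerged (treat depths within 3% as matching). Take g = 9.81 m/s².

q = Q/b = 44.2/12.4 = 3.56 m²/s; V₁ = q/y₁ = 8.49 m/s. Fr₁ = V₁/√(g·y₁) = 4.18.
From the momentum equation for a rectangular channel, y₂/y₁ = ½[√(1 + 8Fr₁²) − 1] = ½[√140.9 − 1] = 5.43.
y₂ = 5.43 × 0.420 = 2.28 m.
Tailwater y_tw = 1.78 m: y_tw < y₂, so the jump is swept downstream.

y₂ = 2.28 m; the jump is swept downstream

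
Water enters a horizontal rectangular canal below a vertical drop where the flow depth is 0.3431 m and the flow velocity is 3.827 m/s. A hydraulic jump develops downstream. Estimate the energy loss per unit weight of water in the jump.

Fr₁ = V₁/√(g·y₁) = 3.827/√(9.81×0.3431) = 2.086.
Conjugate-depth relation: y₂/y₁ = ½[√(1 + 8Fr₁²) − 1] = ½[√35.811 − 1] = 2.492.
y₂ = 2.492 × 0.3431 = 0.8550 m.
q = V₁·y₁ = 3.827 × 0.3431 = 1.313 m²/s. V₂ = q/y₂ = 1.313/0.8550 = 1.536 m/s. E₁ = y₁ + V₁²/2g = 1.090 m; E₂ = y₂ + V₂²/2g = 0.9752 m. ΔE = E₁ − E₂ = 0.1143 m.

ΔE = 0.1143 m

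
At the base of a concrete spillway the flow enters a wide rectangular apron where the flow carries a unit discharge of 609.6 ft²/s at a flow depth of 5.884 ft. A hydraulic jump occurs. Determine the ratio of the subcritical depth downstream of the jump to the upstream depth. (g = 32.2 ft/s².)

V₁ = q/y₁ = 609.6/5.884 = 103.6 ft/s. Fr₁ = V₁/√(g·y₁) = 103.6/√(32.2×5.884) = 7.527.
Sequent-depth ratio: y₂/y₁ = ½[√(1 + 8Fr₁²) − 1] = ½[√454.22 − 1] = 10.16.

y₂/y₁ = 10.16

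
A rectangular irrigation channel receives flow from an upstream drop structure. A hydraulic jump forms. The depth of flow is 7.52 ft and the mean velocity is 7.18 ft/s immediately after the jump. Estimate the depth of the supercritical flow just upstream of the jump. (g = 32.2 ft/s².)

y₁ = 2.42 ft

Fr₂ = V₂/√(g·y₂) = 7.18/√(32.2×7.52) = 0.461.
Since the conjugate-depth ratio holds either way, y₁/y₂ = ½[√(1 + 8Fr₂²) − 1] = ½[√2.703 − 1] = 0.322.
y₁ = 0.322 × 7.52 = 2.42 ft.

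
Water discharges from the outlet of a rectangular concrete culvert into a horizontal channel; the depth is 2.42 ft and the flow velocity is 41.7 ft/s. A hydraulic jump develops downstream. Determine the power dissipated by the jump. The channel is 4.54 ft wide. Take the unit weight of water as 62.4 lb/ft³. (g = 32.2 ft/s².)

P = 713 hp

Fr₁ = V₁/√(g·y₁) = 41.7/√(32.2×2.42) = 4.72.
Bélanger equation: y₂/y₁ = ½[√(1 + 8Fr₁²) − 1] = ½[√179.5 − 1] = 6.20.
y₂ = 6.20 × 2.42 = 15.0 ft.
q = V₁·y₁ = 41.7 × 2.42 = 101 ft²/s. V₂ = q/y₂ = 101/15.0 = 6.73 ft/s. E₁ = y₁ + V₁²/2g = 29.4 ft; E₂ = y₂ + V₂²/2g = 15.7 ft. ΔE = E₁ − E₂ = 13.7 ft.
Q = q·b = 101 × 4.54 = 458 cfs. P = γ·Q·ΔE/550 = 62.4 × 458 × 13.7 / 550 = 713 hp.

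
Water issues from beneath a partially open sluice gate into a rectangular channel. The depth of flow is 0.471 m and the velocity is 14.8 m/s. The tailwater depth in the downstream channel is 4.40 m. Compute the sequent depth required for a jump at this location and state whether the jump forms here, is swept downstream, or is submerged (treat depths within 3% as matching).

y₂ = 4.36 m; the jump forms here

Fr₁ = V₁/√(g·y₁) = 14.8/√(9.81×0.471) = 6.89.
Sequent-depth ratio: y₂/y₁ = ½[√(1 + 8Fr₁²) − 1] = ½[√380.2 − 1] = 9.25.
y₂ = 9.25 × 0.471 = 4.36 m.
Tailwater y_tw = 4.40 m: y_tw ≈ y₂, so the jump forms here.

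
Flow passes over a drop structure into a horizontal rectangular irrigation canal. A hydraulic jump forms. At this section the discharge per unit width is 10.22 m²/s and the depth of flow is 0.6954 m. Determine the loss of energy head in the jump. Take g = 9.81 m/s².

ΔE = 6.310 m

V₁ = q/y₁ = 10.22/0.6954 = 14.70 m/s. Fr₁ = V₁/√(g·y₁) = 14.70/√(9.81×0.6954) = 5.627.
By Bélanger, y₂/y₁ = ½[√(1 + 8Fr₁²) − 1] = ½[√254.29 − 1] = 7.473.
y₂ = 7.473 × 0.6954 = 5.197 m.
Head loss: ΔE = (y₂ − y₁)³/(4y₁y₂) = (5.197 − 0.6954)³/(4×0.6954×5.197) = 91.22/14.46 = 6.310 m.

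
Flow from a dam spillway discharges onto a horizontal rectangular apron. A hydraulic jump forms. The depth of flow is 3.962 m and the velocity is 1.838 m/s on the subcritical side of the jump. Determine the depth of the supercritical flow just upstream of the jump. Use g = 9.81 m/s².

Fr₂ = V₂/√(g·y₂) = 1.838/√(9.81×3.962) = 0.2948.
From the momentum equation (using Fr₂), y₁/y₂ = ½[√(1 + 8Fr₂²) − 1] = ½[√1.6953 − 1] = 0.1510.
y₁ = 0.1510 × 3.962 = 0.5984 m.

y₁ = 0.5984 m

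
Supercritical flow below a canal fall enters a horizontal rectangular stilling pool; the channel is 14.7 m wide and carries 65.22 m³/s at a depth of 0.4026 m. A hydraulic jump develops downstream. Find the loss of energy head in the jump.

ΔE = 3.516 m

q = Q/b = 65.22/14.7 = 4.437 m²/s; V₁ = q/y₁ = 11.02 m/s. Fr₁ = V₁/√(g·y₁) = 5.545.
Sequent-depth ratio: y₂/y₁ = ½[√(1 + 8Fr₁²) − 1] = ½[√247.00 − 1] = 7.358.
y₂ = 7.358 × 0.4026 = 2.962 m.
V₂ = q/y₂ = 4.437/2.962 = 1.498 m/s. E₁ = y₁ + V₁²/2g = 6.592 m; E₂ = y₂ + V₂²/2g = 3.077 m. ΔE = E₁ − E₂ = 3.516 m.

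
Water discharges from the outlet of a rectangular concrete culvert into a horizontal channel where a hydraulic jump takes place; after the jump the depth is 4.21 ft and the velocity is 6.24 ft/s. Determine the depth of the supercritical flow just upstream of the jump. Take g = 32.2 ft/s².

Fr₂ = V₂/√(g·y₂) = 6.24/√(32.2×4.21) = 0.536.
The Bélanger relation is symmetric: y₁/y₂ = ½[√(1 + 8Fr₂²) − 1] = ½[√3.298 − 1] = 0.408.
y₁ = 0.408 × 4.21 = 1.72 ft.

y₁ = 1.72 ft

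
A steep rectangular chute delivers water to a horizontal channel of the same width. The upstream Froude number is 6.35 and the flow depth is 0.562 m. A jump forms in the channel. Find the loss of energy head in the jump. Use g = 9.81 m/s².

Fr₁ = 6.35 (given).
Bélanger equation: y₂/y₁ = ½[√(1 + 8Fr₁²) − 1] = ½[√323.6 − 1] = 8.49.
y₂ = 8.49 × 0.562 = 4.77 m.
Head loss: ΔE = (y₂ − y₁)³/(4y₁y₂) = (4.77 − 0.562)³/(4×0.562×4.77) = 74.7/10.7 = 6.96 m.

ΔE = 6.96 m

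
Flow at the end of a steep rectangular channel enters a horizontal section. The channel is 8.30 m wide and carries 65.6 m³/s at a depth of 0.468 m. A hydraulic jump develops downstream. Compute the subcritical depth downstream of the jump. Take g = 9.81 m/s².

q = Q/b = 65.6/8.30 = 7.90 m²/s; V₁ = q/y₁ = 16.9 m/s. Fr₁ = V₁/√(g·y₁) = 7.88.
Conjugate-depth relation: y₂/y₁ = ½[√(1 + 8Fr₁²) − 1] = ½[√498.0 − 1] = 10.7.
y₂ = 10.7 × 0.468 = 4.99 m.

y₂ = 4.99 m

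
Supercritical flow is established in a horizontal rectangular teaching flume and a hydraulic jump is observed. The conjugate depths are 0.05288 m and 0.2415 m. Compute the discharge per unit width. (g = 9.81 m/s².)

q = 0.1358 m²/s

For a rectangular channel the momentum equation gives q² = ½·g·y₁·y₂·(y₁ + y₂) = ½×9.81×0.05288×0.2415×0.2944 = 0.01844.
q = √0.01844 = 0.1358 m²/s.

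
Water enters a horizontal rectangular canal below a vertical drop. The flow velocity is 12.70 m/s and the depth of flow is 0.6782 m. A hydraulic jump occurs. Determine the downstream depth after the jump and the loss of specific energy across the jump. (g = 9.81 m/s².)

Fr₁ = V₁/√(g·y₁) = 12.70/√(9.81×0.6782) = 4.924.
By Bélanger, y₂/y₁ = ½[√(1 + 8Fr₁²) − 1] = ½[√194.94 − 1] = 6.481.
y₂ = 6.481 × 0.6782 = 4.395 m.
q = V₁·y₁ = 12.70 × 0.6782 = 8.613 m²/s. V₂ = q/y₂ = 8.613/4.395 = 1.960 m/s. E₁ = y₁ + V₁²/2g = 8.899 m; E₂ = y₂ + V₂²/2g = 4.591 m. ΔE = E₁ − E₂ = 4.308 m.

y₂ = 4.395 m; ΔE = 4.308 m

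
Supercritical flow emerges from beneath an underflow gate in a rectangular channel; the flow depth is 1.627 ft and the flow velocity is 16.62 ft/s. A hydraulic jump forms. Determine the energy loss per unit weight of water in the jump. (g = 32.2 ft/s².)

Fr₁ = V₁/√(g·y₁) = 16.62/√(32.2×1.627) = 2.296.
Conjugate-depth relation: y₂/y₁ = ½[√(1 + 8Fr₁²) − 1] = ½[√43.180 − 1] = 2.786.
y₂ = 2.786 × 1.627 = 4.532 ft.
Head loss: ΔE = (y₂ − y₁)³/(4y₁y₂) = (4.532 − 1.627)³/(4×1.627×4.532) = 24.52/29.50 = 0.8313 ft.

ΔE = 0.8313 ft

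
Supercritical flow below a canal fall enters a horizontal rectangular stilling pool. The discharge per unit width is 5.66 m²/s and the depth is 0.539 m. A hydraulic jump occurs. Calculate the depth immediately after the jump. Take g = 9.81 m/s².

y₂ = 3.22 m

V₁ = q/y₁ = 5.66/0.539 = 10.5 m/s. Fr₁ = V₁/√(g·y₁) = 10.5/√(9.81×0.539) = 4.57.
Conjugate-depth relation: y₂/y₁ = ½[√(1 + 8Fr₁²) − 1] = ½[√167.8 − 1] = 5.98.
y₂ = 5.98 × 0.539 = 3.22 m.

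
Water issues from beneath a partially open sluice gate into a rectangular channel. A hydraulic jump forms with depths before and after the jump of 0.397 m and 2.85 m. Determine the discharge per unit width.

q = 4.25 m²/s

For a rectangular channel the momentum equation gives q² = ½·g·y₁·y₂·(y₁ + y₂) = ½×9.81×0.397×2.85×3.25 = 18.0.
q = √18.0 = 4.25 m²/s.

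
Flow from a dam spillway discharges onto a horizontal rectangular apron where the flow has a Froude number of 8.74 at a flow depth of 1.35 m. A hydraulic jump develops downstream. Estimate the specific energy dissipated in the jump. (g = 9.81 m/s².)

Fr₁ = 8.74 (given).
By Bélanger, y₂/y₁ = ½[√(1 + 8Fr₁²) − 1] = ½[√612.1 − 1] = 11.9.
y₂ = 11.9 × 1.35 = 16.0 m.
Head loss: ΔE = (y₂ − y₁)³/(4y₁y₂) = (16.0 − 1.35)³/(4×1.35×16.0) = 3160/86.5 = 36.5 m.

ΔE = 36.5 m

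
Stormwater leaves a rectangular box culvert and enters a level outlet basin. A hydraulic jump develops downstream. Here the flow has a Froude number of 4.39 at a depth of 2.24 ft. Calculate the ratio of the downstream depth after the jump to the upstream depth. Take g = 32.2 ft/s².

Fr₁ = 4.39 (given).
By Bélanger, y₂/y₁ = ½[√(1 + 8Fr₁²) − 1] = ½[√155.2 − 1] = 5.73.

y₂/y₁ = 5.73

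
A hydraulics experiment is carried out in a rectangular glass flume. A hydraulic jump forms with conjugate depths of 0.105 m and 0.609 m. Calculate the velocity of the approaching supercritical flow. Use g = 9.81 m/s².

V₁ = 4.51 m/s

For a rectangular channel the momentum equation gives q² = ½·g·y₁·y₂·(y₁ + y₂) = ½×9.81×0.105×0.609×0.714 = 0.224.
q = √0.224 = 0.473 m²/s.
V₁ = q/y₁ = 0.473/0.105 = 4.51 m/s.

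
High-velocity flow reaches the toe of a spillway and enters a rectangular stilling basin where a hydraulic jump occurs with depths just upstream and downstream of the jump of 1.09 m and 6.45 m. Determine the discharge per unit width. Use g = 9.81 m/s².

For a rectangular channel the momentum equation gives q² = ½·g·y₁·y₂·(y₁ + y₂) = ½×9.81×1.09×6.45×7.54 = 260.
q = √260 = 16.1 m²/s.

q = 16.1 m²/s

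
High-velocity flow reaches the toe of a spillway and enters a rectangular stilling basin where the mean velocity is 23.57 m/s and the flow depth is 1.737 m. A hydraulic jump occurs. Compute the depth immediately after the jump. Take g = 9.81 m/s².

y₂ = 13.18 m

Fr₁ = V₁/√(g·y₁) = 23.57/√(9.81×1.737) = 5.710.
Conjugate-depth relation: y₂/y₁ = ½[√(1 + 8Fr₁²) − 1] = ½[√261.82 − 1] = 7.590.
y₂ = 7.590 × 1.737 = 13.18 m.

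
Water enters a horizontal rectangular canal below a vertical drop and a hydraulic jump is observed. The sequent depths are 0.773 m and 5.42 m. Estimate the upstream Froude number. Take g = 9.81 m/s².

For a rectangular channel the momentum equation gives q² = ½·g·y₁·y₂·(y₁ + y₂) = ½×9.81×0.773×5.42×6.19 = 127.
q = √127 = 11.3 m²/s.
V₁ = q/y₁ = 14.6 m/s; Fr₁ = V₁/√(g·y₁) = 5.30.

Fr₁ = 5.30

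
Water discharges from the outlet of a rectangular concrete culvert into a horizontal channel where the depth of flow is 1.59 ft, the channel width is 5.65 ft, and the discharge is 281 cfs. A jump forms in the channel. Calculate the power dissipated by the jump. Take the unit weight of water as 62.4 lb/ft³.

P = 231 hp

q = Q/b = 281/5.65 = 49.7 ft²/s; V₁ = q/y₁ = 31.3 ft/s. Fr₁ = V₁/√(g·y₁) = 4.37.
Conjugate-depth relation: y₂/y₁ = ½[√(1 + 8Fr₁²) − 1] = ½[√153.9 − 1] = 5.70.
y₂ = 5.70 × 1.59 = 9.07 ft.
V₂ = q/y₂ = 49.7/9.07 = 5.49 ft/s. E₁ = y₁ + V₁²/2g = 16.8 ft; E₂ = y₂ + V₂²/2g = 9.53 ft. ΔE = E₁ − E₂ = 7.25 ft.
P = γ·Q·ΔE/550 = 62.4 × 281 × 7.25 / 550 = 231 hp.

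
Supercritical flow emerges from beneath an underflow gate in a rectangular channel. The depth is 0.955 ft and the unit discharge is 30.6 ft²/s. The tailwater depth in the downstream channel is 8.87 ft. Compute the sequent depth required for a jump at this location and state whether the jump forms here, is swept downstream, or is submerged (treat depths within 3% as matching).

y₂ = 7.34 ft; the jump is submerged

V₁ = q/y₁ = 30.6/0.955 = 32.0 ft/s. Fr₁ = V₁/√(g·y₁) = 32.0/√(32.2×0.955) = 5.78.
Conjugate-depth relation: y₂/y₁ = ½[√(1 + 8Fr₁²) − 1] = ½[√268.1 − 1] = 7.69.
y₂ = 7.69 × 0.955 = 7.34 ft.
Tailwater y_tw = 8.87 ft: y_tw > y₂, so the jump is submerged.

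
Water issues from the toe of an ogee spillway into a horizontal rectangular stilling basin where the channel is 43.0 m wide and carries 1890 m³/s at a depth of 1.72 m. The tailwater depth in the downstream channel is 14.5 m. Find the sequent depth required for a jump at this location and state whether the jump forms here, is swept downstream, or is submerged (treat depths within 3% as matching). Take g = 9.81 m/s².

q = Q/b = 1890/43.0 = 44.0 m²/s; V₁ = q/y₁ = 25.6 m/s. Fr₁ = V₁/√(g·y₁) = 6.22.
Bélanger equation: y₂/y₁ = ½[√(1 + 8Fr₁²) − 1] = ½[√310.6 − 1] = 8.31.
y₂ = 8.31 × 1.72 = 14.3 m.
Tailwater y_tw = 14.5 m: y_tw ≈ y₂, so the jump forms here.

y₂ = 14.3 m; the jump forms here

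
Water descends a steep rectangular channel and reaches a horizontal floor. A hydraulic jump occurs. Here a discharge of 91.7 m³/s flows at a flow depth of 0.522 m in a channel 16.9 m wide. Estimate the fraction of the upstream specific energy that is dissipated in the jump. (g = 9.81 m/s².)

q = Q/b = 91.7/16.9 = 5.43 m²/s; V₁ = q/y₁ = 10.4 m/s. Fr₁ = V₁/√(g·y₁) = 4.59.
Conjugate-depth relation: y₂/y₁ = ½[√(1 + 8Fr₁²) − 1] = ½[√169.8 − 1] = 6.02.
y₂ = 6.02 × 0.522 = 3.14 m.
E₁ = y₁ + V₁²/2g = 6.03 m. ΔE = (y₂ − y₁)³/(4y₁y₂) = 2.74 m. ΔE/E₁ = 2.74/6.03 = 0.454.

ΔE/E₁ = 0.454 (45.4%)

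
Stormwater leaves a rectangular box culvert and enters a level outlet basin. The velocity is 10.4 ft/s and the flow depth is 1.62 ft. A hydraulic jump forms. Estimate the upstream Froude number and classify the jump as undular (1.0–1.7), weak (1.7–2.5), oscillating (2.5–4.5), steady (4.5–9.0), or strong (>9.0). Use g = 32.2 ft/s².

Fr₁ = 1.44; undular jump

Fr₁ = V₁/√(g·y₁) = 10.4/√(32.2×1.62) = 1.44.
Fr₁ = 1.44 lies in the undular range.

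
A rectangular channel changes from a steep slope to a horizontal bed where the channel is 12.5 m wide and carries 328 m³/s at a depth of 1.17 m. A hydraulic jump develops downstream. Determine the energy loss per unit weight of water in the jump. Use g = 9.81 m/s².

q = Q/b = 328/12.5 = 26.2 m²/s; V₁ = q/y₁ = 22.4 m/s. Fr₁ = V₁/√(g·y₁) = 6.62.
By Bélanger, y₂/y₁ = ½[√(1 + 8Fr₁²) − 1] = ½[√351.6 − 1] = 8.88.
y₂ = 8.88 × 1.17 = 10.4 m.
Head loss: ΔE = (y₂ − y₁)³/(4y₁y₂) = (10.4 − 1.17)³/(4×1.17×10.4) = 782/48.6 = 16.1 m.

ΔE = 16.1 m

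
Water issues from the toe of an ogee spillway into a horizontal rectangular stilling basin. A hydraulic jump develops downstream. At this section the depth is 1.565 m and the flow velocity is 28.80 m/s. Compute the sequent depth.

Fr₁ = V₁/√(g·y₁) = 28.80/√(9.81×1.565) = 7.350.
Bélanger equation: y₂/y₁ = ½[√(1 + 8Fr₁²) − 1] = ½[√433.21 − 1] = 9.907.
y₂ = 9.907 × 1.565 = 15.50 m.

y₂ = 15.50 m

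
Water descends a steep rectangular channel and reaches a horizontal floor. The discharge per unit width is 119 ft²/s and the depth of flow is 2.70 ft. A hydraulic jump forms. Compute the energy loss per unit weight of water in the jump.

V₁ = q/y₁ = 119/2.70 = 44.1 ft/s. Fr₁ = V₁/√(g·y₁) = 44.1/√(32.2×2.70) = 4.73.
Conjugate-depth relation: y₂/y₁ = ½[√(1 + 8Fr₁²) − 1] = ½[√179.7 − 1] = 6.20.
y₂ = 6.20 × 2.70 = 16.7 ft.
Head loss: ΔE = (y₂ − y₁)³/(4y₁y₂) = (16.7 − 2.70)³/(4×2.70×16.7) = 2773/181 = 15.3 ft.

ΔE = 15.3 ft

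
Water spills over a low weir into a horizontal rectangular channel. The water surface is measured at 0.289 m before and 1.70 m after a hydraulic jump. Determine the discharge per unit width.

For a rectangular channel the momentum equation gives q² = ½·g·y₁·y₂·(y₁ + y₂) = ½×9.81×0.289×1.70×1.99 = 4.79.
q = √4.79 = 2.19 m²/s.

q = 2.19 m²/s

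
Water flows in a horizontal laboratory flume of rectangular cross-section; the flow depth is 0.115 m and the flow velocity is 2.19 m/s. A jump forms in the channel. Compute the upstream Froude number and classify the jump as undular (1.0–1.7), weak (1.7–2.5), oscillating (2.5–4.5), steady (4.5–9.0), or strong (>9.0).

Fr₁ = 2.06; weak jump

Fr₁ = V₁/√(g·y₁) = 2.19/√(9.81×0.115) = 2.06.
Fr₁ = 2.06 lies in the weak range.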